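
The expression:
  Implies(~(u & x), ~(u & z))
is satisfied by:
  {x: True, u: False, z: False}
  {u: False, z: False, x: False}
  {x: True, z: True, u: False}
  {z: True, u: False, x: False}
  {x: True, u: True, z: False}
  {u: True, x: False, z: False}
  {x: True, z: True, u: True}


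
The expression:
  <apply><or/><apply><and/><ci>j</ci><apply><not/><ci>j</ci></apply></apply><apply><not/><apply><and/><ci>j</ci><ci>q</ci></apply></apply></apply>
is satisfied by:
  {q: False, j: False}
  {j: True, q: False}
  {q: True, j: False}


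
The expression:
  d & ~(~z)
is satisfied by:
  {z: True, d: True}


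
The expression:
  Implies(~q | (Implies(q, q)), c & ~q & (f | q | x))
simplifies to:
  c & ~q & (f | x)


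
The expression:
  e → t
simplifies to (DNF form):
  t ∨ ¬e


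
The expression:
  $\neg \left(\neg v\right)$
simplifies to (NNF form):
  $v$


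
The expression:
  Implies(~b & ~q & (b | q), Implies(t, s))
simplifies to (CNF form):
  True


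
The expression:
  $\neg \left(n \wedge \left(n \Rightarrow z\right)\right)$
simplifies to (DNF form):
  $\neg n \vee \neg z$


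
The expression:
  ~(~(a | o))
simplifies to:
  a | o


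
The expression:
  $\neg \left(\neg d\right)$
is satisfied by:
  {d: True}


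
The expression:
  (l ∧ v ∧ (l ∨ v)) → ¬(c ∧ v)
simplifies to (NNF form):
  ¬c ∨ ¬l ∨ ¬v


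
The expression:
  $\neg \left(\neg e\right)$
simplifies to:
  $e$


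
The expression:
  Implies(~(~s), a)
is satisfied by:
  {a: True, s: False}
  {s: False, a: False}
  {s: True, a: True}


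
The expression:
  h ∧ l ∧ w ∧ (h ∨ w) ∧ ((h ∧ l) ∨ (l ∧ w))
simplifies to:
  h ∧ l ∧ w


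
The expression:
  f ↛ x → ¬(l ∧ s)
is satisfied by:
  {x: True, l: False, s: False, f: False}
  {f: False, l: False, x: False, s: False}
  {f: True, x: True, l: False, s: False}
  {f: True, l: False, x: False, s: False}
  {s: True, x: True, f: False, l: False}
  {s: True, f: False, l: False, x: False}
  {s: True, f: True, x: True, l: False}
  {s: True, f: True, l: False, x: False}
  {x: True, l: True, s: False, f: False}
  {l: True, s: False, x: False, f: False}
  {f: True, l: True, x: True, s: False}
  {f: True, l: True, s: False, x: False}
  {x: True, l: True, s: True, f: False}
  {l: True, s: True, f: False, x: False}
  {f: True, l: True, s: True, x: True}


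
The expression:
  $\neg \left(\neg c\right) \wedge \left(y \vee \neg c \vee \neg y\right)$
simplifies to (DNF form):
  $c$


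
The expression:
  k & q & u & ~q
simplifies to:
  False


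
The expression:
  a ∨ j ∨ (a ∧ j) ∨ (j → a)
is always true.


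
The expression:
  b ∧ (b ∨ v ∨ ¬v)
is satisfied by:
  {b: True}


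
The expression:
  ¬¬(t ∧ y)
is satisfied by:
  {t: True, y: True}


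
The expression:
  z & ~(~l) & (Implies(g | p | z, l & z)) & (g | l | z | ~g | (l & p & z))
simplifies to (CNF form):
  l & z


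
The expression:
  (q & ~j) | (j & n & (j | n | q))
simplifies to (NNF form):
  (j & n) | (q & ~j)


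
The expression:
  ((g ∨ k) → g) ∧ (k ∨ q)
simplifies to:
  (g ∧ k) ∨ (q ∧ ¬k)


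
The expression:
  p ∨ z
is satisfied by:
  {z: True, p: True}
  {z: True, p: False}
  {p: True, z: False}


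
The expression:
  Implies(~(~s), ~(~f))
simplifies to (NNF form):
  f | ~s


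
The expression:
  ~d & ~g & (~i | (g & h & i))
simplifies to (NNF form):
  ~d & ~g & ~i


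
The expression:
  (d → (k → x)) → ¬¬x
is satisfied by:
  {x: True, d: True, k: True}
  {x: True, d: True, k: False}
  {x: True, k: True, d: False}
  {x: True, k: False, d: False}
  {d: True, k: True, x: False}


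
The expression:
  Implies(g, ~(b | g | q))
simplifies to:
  ~g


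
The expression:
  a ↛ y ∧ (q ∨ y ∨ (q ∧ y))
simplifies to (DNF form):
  a ∧ q ∧ ¬y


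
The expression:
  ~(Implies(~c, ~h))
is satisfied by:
  {h: True, c: False}


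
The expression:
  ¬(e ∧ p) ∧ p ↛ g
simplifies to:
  p ∧ ¬e ∧ ¬g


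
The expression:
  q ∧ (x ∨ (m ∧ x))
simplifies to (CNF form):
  q ∧ x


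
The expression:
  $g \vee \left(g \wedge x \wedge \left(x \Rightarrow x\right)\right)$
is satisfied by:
  {g: True}


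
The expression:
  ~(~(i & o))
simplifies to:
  i & o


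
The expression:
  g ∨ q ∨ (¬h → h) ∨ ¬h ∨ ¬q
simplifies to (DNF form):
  True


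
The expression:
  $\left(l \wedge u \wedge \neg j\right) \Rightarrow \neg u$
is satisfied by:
  {j: True, l: False, u: False}
  {l: False, u: False, j: False}
  {j: True, u: True, l: False}
  {u: True, l: False, j: False}
  {j: True, l: True, u: False}
  {l: True, j: False, u: False}
  {j: True, u: True, l: True}


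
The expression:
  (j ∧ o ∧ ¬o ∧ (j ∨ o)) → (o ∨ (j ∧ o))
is always true.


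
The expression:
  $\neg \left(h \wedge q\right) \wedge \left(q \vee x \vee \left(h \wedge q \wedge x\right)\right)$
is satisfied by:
  {x: True, h: False, q: False}
  {q: True, x: True, h: False}
  {q: True, x: False, h: False}
  {h: True, x: True, q: False}


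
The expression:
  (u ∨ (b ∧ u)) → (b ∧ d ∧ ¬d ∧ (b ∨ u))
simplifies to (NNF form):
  ¬u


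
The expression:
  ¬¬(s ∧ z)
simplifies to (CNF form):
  s ∧ z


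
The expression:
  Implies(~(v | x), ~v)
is always true.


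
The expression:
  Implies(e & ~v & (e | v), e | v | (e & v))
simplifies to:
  True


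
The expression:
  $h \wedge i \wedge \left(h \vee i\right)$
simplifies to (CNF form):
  $h \wedge i$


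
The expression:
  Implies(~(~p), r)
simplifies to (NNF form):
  r | ~p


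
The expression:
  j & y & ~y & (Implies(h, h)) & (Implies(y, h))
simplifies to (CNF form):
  False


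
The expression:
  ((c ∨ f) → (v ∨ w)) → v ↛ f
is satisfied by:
  {v: True, c: True, f: False, w: False}
  {v: True, c: False, f: False, w: False}
  {v: True, w: True, c: True, f: False}
  {v: True, w: True, c: False, f: False}
  {f: False, c: True, w: False, v: False}
  {f: True, c: True, w: False, v: False}
  {f: True, c: False, w: False, v: False}


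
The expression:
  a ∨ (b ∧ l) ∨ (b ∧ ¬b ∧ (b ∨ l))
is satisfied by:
  {a: True, b: True, l: True}
  {a: True, b: True, l: False}
  {a: True, l: True, b: False}
  {a: True, l: False, b: False}
  {b: True, l: True, a: False}


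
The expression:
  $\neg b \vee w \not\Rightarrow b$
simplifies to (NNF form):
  $\neg b$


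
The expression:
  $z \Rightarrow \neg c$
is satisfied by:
  {c: False, z: False}
  {z: True, c: False}
  {c: True, z: False}


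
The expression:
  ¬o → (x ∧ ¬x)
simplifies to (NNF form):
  o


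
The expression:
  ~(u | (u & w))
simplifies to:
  ~u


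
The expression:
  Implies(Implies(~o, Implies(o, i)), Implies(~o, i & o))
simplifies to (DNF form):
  o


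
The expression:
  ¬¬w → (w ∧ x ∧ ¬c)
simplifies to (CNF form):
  (x ∨ ¬w) ∧ (¬c ∨ ¬w)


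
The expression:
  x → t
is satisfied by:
  {t: True, x: False}
  {x: False, t: False}
  {x: True, t: True}


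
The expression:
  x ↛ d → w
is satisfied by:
  {d: True, w: True, x: False}
  {d: True, x: False, w: False}
  {w: True, x: False, d: False}
  {w: False, x: False, d: False}
  {d: True, w: True, x: True}
  {d: True, x: True, w: False}
  {w: True, x: True, d: False}


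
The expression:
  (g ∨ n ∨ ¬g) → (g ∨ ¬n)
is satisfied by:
  {g: True, n: False}
  {n: False, g: False}
  {n: True, g: True}


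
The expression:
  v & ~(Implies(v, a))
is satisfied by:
  {v: True, a: False}


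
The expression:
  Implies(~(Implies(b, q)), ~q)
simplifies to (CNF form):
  True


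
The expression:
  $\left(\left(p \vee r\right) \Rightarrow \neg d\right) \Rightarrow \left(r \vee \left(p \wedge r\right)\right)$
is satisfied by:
  {r: True, d: True, p: True}
  {r: True, d: True, p: False}
  {r: True, p: True, d: False}
  {r: True, p: False, d: False}
  {d: True, p: True, r: False}


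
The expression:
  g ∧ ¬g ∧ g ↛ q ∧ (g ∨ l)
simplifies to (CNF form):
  False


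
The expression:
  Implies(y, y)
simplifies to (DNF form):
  True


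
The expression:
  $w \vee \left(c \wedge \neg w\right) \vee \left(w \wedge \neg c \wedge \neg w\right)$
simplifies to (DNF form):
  $c \vee w$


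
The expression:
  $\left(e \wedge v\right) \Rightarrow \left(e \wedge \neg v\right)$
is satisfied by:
  {v: False, e: False}
  {e: True, v: False}
  {v: True, e: False}


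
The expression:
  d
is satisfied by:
  {d: True}


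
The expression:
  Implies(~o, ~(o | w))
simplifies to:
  o | ~w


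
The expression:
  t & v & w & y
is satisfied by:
  {t: True, w: True, y: True, v: True}


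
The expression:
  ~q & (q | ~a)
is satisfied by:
  {q: False, a: False}


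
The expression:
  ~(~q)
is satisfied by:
  {q: True}


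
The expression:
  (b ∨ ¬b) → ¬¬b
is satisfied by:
  {b: True}


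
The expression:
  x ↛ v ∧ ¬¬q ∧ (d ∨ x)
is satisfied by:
  {x: True, q: True, v: False}


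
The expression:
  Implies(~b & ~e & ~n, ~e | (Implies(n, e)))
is always true.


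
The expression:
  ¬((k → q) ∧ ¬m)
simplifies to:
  m ∨ (k ∧ ¬q)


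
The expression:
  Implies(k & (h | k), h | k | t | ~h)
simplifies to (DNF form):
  True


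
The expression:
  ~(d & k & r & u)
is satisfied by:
  {u: False, k: False, d: False, r: False}
  {r: True, u: False, k: False, d: False}
  {d: True, u: False, k: False, r: False}
  {r: True, d: True, u: False, k: False}
  {k: True, r: False, u: False, d: False}
  {r: True, k: True, u: False, d: False}
  {d: True, k: True, r: False, u: False}
  {r: True, d: True, k: True, u: False}
  {u: True, d: False, k: False, r: False}
  {r: True, u: True, d: False, k: False}
  {d: True, u: True, r: False, k: False}
  {r: True, d: True, u: True, k: False}
  {k: True, u: True, d: False, r: False}
  {r: True, k: True, u: True, d: False}
  {d: True, k: True, u: True, r: False}


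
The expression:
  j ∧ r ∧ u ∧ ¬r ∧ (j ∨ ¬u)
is never true.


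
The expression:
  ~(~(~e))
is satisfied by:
  {e: False}


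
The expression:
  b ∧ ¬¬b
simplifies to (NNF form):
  b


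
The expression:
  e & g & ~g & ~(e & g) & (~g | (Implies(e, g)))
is never true.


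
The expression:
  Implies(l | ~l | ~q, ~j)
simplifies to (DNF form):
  ~j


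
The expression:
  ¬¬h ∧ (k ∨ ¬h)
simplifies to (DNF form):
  h ∧ k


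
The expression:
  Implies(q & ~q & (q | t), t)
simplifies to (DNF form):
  True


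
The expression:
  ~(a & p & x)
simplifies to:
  ~a | ~p | ~x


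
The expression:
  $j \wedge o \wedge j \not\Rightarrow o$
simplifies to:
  $\text{False}$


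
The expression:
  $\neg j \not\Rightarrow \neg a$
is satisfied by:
  {a: True, j: False}


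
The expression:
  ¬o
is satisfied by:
  {o: False}


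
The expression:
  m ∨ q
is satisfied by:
  {q: True, m: True}
  {q: True, m: False}
  {m: True, q: False}


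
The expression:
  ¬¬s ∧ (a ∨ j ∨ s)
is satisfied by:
  {s: True}


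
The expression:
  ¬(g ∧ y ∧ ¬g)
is always true.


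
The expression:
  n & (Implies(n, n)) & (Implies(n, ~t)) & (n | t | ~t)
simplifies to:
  n & ~t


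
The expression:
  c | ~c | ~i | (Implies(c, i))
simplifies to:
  True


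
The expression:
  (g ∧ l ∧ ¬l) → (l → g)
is always true.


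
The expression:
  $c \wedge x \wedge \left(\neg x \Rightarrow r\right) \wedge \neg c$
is never true.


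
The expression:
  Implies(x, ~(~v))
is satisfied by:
  {v: True, x: False}
  {x: False, v: False}
  {x: True, v: True}


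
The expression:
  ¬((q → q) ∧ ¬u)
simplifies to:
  u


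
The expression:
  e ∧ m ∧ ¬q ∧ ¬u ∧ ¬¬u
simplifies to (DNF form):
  False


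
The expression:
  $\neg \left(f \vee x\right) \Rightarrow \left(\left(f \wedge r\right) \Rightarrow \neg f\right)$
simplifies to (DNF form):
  $\text{True}$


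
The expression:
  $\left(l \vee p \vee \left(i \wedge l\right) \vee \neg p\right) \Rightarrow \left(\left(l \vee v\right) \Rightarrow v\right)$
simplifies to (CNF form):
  $v \vee \neg l$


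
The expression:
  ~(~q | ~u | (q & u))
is never true.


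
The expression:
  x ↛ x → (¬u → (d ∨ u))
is always true.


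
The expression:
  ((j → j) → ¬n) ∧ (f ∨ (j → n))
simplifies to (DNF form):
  (f ∧ ¬n) ∨ (¬j ∧ ¬n)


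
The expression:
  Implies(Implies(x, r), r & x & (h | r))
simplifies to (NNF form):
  x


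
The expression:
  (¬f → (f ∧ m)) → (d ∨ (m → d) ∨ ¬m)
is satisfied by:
  {d: True, m: False, f: False}
  {m: False, f: False, d: False}
  {f: True, d: True, m: False}
  {f: True, m: False, d: False}
  {d: True, m: True, f: False}
  {m: True, d: False, f: False}
  {f: True, m: True, d: True}


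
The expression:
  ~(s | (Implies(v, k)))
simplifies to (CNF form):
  v & ~k & ~s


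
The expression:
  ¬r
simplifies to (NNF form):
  ¬r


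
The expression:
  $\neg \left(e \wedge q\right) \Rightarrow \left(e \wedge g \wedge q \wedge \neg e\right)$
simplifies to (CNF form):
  $e \wedge q$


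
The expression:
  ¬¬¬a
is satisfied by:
  {a: False}


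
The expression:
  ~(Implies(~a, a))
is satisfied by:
  {a: False}


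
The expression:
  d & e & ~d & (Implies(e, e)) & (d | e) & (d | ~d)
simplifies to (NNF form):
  False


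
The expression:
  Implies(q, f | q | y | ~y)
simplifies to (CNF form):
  True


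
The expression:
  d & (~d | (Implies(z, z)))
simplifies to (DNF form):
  d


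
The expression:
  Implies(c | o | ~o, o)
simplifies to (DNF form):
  o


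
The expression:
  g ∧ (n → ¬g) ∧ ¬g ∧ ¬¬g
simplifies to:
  False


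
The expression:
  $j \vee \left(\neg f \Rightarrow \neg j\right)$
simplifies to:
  $\text{True}$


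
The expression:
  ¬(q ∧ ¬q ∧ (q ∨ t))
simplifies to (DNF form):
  True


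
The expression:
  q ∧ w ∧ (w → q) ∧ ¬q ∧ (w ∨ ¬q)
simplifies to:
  False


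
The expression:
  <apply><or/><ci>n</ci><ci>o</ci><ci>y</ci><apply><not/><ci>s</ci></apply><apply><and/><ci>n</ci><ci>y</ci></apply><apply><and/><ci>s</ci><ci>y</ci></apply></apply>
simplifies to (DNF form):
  <apply><or/><ci>n</ci><ci>o</ci><ci>y</ci><apply><not/><ci>s</ci></apply></apply>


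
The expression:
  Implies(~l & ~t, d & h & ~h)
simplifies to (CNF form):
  l | t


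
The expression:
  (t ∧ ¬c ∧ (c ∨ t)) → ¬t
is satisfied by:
  {c: True, t: False}
  {t: False, c: False}
  {t: True, c: True}


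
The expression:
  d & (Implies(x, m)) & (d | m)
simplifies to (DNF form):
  (d & m) | (d & ~x)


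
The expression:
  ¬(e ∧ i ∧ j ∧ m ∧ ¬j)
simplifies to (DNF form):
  True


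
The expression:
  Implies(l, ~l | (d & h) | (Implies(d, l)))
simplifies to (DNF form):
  True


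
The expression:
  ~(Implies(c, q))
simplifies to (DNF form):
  c & ~q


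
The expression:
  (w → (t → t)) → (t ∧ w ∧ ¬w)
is never true.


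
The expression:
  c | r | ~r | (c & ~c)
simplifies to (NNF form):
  True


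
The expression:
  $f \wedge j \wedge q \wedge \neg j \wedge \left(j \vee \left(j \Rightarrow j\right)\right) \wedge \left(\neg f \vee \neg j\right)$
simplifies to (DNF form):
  $\text{False}$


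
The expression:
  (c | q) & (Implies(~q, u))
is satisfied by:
  {q: True, u: True, c: True}
  {q: True, u: True, c: False}
  {q: True, c: True, u: False}
  {q: True, c: False, u: False}
  {u: True, c: True, q: False}


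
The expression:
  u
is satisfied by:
  {u: True}


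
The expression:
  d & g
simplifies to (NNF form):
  d & g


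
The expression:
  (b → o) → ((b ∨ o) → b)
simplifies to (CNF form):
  b ∨ ¬o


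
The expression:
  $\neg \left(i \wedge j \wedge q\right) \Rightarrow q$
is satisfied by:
  {q: True}


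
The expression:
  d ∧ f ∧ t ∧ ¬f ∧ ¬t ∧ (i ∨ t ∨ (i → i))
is never true.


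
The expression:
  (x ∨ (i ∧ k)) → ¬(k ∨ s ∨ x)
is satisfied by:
  {x: False, k: False, i: False}
  {i: True, x: False, k: False}
  {k: True, x: False, i: False}


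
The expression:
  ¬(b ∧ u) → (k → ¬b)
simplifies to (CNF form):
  u ∨ ¬b ∨ ¬k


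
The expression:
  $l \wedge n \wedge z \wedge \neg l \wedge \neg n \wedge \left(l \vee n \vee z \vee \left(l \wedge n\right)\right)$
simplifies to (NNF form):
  $\text{False}$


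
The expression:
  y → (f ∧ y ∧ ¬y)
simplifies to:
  ¬y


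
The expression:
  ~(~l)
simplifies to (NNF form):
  l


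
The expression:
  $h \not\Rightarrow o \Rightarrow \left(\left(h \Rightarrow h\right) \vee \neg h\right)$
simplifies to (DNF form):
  $\text{True}$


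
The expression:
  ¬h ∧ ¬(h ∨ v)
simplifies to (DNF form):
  ¬h ∧ ¬v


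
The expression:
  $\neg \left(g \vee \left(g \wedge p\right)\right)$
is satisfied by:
  {g: False}


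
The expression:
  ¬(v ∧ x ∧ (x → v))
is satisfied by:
  {v: False, x: False}
  {x: True, v: False}
  {v: True, x: False}


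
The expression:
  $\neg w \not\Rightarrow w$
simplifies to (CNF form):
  $\neg w$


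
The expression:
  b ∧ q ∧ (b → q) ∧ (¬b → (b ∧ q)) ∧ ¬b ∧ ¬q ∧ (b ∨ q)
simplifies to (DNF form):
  False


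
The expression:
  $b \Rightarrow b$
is always true.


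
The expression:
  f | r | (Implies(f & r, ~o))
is always true.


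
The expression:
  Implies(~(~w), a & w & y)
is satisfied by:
  {a: True, y: True, w: False}
  {a: True, y: False, w: False}
  {y: True, a: False, w: False}
  {a: False, y: False, w: False}
  {a: True, w: True, y: True}


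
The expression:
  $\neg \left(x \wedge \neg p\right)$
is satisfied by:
  {p: True, x: False}
  {x: False, p: False}
  {x: True, p: True}


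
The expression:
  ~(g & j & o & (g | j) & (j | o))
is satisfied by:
  {g: False, o: False, j: False}
  {j: True, g: False, o: False}
  {o: True, g: False, j: False}
  {j: True, o: True, g: False}
  {g: True, j: False, o: False}
  {j: True, g: True, o: False}
  {o: True, g: True, j: False}


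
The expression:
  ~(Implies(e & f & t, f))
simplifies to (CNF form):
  False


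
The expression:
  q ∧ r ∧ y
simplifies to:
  q ∧ r ∧ y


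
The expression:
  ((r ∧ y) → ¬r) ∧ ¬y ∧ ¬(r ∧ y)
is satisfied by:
  {y: False}


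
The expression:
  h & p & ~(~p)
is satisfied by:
  {h: True, p: True}


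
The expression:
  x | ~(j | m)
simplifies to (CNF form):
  (x | ~j) & (x | ~m)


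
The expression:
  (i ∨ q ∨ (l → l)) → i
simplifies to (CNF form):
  i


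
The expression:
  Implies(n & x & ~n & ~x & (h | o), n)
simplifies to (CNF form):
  True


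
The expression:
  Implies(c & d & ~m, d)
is always true.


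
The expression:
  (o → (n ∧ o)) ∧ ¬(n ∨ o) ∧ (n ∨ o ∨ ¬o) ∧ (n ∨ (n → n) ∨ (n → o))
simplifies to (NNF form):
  ¬n ∧ ¬o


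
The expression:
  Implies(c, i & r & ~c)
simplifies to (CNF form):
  ~c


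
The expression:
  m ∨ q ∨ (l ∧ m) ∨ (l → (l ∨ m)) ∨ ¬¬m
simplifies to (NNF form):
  True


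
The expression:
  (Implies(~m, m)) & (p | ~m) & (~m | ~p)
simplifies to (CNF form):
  False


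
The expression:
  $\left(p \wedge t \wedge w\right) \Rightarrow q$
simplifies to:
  $q \vee \neg p \vee \neg t \vee \neg w$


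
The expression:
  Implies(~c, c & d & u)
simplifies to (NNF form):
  c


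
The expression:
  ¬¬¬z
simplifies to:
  ¬z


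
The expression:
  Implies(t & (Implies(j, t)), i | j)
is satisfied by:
  {i: True, j: True, t: False}
  {i: True, j: False, t: False}
  {j: True, i: False, t: False}
  {i: False, j: False, t: False}
  {i: True, t: True, j: True}
  {i: True, t: True, j: False}
  {t: True, j: True, i: False}


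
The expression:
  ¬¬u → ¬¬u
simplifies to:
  True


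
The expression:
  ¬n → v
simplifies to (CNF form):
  n ∨ v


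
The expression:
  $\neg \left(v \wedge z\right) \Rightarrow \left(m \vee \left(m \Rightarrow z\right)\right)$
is always true.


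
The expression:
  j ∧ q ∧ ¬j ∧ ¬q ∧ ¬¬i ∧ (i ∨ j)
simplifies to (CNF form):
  False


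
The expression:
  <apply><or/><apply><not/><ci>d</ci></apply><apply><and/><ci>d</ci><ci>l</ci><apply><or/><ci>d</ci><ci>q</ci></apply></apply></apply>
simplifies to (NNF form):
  <apply><or/><ci>l</ci><apply><not/><ci>d</ci></apply></apply>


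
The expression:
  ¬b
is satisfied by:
  {b: False}


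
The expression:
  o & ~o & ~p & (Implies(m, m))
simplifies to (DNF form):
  False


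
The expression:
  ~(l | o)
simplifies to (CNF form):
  ~l & ~o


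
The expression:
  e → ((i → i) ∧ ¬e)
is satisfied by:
  {e: False}


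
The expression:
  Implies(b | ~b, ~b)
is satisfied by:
  {b: False}


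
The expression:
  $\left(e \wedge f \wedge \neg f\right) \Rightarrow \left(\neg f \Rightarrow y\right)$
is always true.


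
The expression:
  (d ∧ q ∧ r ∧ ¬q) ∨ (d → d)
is always true.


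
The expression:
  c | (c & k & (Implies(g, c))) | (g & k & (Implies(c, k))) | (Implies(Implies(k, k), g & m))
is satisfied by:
  {c: True, k: True, m: True, g: True}
  {c: True, k: True, g: True, m: False}
  {c: True, m: True, g: True, k: False}
  {c: True, g: True, m: False, k: False}
  {c: True, m: True, k: True, g: False}
  {c: True, k: True, g: False, m: False}
  {c: True, m: True, g: False, k: False}
  {c: True, g: False, m: False, k: False}
  {k: True, g: True, m: True, c: False}
  {k: True, g: True, m: False, c: False}
  {g: True, m: True, k: False, c: False}


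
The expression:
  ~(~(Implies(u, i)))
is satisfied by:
  {i: True, u: False}
  {u: False, i: False}
  {u: True, i: True}


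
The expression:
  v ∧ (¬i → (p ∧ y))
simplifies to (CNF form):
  v ∧ (i ∨ p) ∧ (i ∨ y)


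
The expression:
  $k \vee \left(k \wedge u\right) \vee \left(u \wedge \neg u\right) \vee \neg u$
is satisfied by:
  {k: True, u: False}
  {u: False, k: False}
  {u: True, k: True}


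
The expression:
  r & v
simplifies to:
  r & v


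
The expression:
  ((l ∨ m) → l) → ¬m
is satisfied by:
  {l: False, m: False}
  {m: True, l: False}
  {l: True, m: False}


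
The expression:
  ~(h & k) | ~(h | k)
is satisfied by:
  {h: False, k: False}
  {k: True, h: False}
  {h: True, k: False}


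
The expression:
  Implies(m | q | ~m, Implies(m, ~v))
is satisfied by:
  {m: False, v: False}
  {v: True, m: False}
  {m: True, v: False}


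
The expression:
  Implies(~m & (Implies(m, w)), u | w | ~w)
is always true.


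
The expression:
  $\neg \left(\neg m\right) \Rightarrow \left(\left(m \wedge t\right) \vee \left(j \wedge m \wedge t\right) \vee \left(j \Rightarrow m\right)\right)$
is always true.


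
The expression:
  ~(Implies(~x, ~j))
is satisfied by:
  {j: True, x: False}


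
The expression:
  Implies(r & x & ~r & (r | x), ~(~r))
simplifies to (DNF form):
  True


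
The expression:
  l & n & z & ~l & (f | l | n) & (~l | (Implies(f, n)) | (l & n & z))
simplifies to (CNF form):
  False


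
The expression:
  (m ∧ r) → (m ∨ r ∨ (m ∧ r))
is always true.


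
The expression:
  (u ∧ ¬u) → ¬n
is always true.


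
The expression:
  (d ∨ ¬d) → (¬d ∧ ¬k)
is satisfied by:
  {d: False, k: False}


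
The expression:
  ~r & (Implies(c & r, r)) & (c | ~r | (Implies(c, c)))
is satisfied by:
  {r: False}


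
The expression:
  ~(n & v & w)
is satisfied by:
  {w: False, v: False, n: False}
  {n: True, w: False, v: False}
  {v: True, w: False, n: False}
  {n: True, v: True, w: False}
  {w: True, n: False, v: False}
  {n: True, w: True, v: False}
  {v: True, w: True, n: False}


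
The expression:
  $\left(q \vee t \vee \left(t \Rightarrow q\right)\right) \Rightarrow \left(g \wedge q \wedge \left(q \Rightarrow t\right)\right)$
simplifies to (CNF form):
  $g \wedge q \wedge t$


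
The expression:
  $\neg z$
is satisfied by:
  {z: False}


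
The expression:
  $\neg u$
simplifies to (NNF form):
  $\neg u$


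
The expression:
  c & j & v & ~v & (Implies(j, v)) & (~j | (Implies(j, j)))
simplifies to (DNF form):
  False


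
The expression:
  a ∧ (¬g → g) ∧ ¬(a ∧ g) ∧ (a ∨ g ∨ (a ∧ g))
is never true.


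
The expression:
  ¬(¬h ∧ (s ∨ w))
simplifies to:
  h ∨ (¬s ∧ ¬w)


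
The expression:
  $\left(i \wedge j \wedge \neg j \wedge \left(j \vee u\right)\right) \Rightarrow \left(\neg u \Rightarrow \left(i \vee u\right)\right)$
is always true.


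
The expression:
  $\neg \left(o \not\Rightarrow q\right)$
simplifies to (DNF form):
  $q \vee \neg o$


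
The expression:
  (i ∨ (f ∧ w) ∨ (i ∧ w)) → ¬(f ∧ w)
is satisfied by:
  {w: False, f: False}
  {f: True, w: False}
  {w: True, f: False}


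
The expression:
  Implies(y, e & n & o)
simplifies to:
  ~y | (e & n & o)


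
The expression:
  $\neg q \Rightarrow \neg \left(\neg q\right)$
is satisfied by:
  {q: True}


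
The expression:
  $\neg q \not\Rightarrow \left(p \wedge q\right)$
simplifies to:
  $\neg q$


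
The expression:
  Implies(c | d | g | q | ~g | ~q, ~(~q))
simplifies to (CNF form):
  q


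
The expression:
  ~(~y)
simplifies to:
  y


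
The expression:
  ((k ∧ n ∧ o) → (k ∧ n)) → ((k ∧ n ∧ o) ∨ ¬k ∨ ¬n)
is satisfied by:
  {o: True, k: False, n: False}
  {k: False, n: False, o: False}
  {n: True, o: True, k: False}
  {n: True, k: False, o: False}
  {o: True, k: True, n: False}
  {k: True, o: False, n: False}
  {n: True, k: True, o: True}


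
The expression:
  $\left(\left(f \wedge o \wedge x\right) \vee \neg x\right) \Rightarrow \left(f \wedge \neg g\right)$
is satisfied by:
  {x: True, f: False, g: False, o: False}
  {x: True, o: True, f: False, g: False}
  {x: True, g: True, f: False, o: False}
  {x: True, o: True, g: True, f: False}
  {x: True, f: True, g: False, o: False}
  {x: True, o: True, f: True, g: False}
  {x: True, g: True, f: True, o: False}
  {f: True, o: False, g: False, x: False}
  {o: True, f: True, g: False, x: False}


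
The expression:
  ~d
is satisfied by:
  {d: False}


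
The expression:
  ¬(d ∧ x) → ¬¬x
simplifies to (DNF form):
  x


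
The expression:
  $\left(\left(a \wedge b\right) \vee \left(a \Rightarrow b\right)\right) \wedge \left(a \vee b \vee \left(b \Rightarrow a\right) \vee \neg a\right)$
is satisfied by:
  {b: True, a: False}
  {a: False, b: False}
  {a: True, b: True}


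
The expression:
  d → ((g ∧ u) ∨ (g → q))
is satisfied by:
  {q: True, u: True, g: False, d: False}
  {q: True, g: False, u: False, d: False}
  {u: True, q: False, g: False, d: False}
  {q: False, g: False, u: False, d: False}
  {d: True, q: True, u: True, g: False}
  {d: True, q: True, g: False, u: False}
  {d: True, u: True, q: False, g: False}
  {d: True, q: False, g: False, u: False}
  {q: True, g: True, u: True, d: False}
  {q: True, g: True, d: False, u: False}
  {g: True, u: True, d: False, q: False}
  {g: True, d: False, u: False, q: False}
  {q: True, g: True, d: True, u: True}
  {q: True, g: True, d: True, u: False}
  {g: True, d: True, u: True, q: False}


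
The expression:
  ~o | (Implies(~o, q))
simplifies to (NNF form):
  True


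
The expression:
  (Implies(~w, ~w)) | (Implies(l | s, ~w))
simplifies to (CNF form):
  True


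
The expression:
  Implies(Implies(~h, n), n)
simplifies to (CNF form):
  n | ~h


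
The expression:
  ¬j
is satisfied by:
  {j: False}


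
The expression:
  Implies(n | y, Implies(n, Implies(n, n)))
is always true.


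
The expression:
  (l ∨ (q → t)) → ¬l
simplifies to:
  ¬l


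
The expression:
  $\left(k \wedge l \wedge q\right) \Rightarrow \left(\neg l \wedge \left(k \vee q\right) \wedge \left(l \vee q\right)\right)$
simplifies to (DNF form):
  $\neg k \vee \neg l \vee \neg q$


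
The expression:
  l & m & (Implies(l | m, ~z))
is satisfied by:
  {m: True, l: True, z: False}


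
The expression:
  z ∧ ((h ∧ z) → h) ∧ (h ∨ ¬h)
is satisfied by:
  {z: True}


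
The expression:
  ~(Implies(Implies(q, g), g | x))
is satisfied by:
  {q: False, g: False, x: False}


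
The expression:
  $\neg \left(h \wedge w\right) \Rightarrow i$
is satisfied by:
  {i: True, w: True, h: True}
  {i: True, w: True, h: False}
  {i: True, h: True, w: False}
  {i: True, h: False, w: False}
  {w: True, h: True, i: False}


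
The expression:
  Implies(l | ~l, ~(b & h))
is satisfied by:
  {h: False, b: False}
  {b: True, h: False}
  {h: True, b: False}


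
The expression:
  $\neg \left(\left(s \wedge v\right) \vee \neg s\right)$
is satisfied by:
  {s: True, v: False}


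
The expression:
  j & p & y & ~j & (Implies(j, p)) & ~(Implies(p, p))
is never true.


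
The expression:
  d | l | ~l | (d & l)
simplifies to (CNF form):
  True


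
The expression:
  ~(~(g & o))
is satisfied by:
  {g: True, o: True}


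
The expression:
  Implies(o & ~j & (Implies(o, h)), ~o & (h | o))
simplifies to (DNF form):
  j | ~h | ~o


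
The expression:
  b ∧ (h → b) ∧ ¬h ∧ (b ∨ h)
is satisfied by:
  {b: True, h: False}


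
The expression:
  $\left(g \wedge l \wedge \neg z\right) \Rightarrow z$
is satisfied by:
  {z: True, l: False, g: False}
  {l: False, g: False, z: False}
  {g: True, z: True, l: False}
  {g: True, l: False, z: False}
  {z: True, l: True, g: False}
  {l: True, z: False, g: False}
  {g: True, l: True, z: True}


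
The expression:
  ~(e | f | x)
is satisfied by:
  {x: False, e: False, f: False}


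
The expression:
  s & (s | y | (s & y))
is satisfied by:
  {s: True}


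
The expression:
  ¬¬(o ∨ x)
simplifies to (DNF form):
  o ∨ x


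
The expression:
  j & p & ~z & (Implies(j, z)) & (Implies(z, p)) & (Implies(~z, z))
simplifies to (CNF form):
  False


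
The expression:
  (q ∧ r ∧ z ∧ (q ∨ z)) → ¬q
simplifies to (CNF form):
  ¬q ∨ ¬r ∨ ¬z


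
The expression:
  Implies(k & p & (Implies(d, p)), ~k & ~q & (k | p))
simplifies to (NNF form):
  ~k | ~p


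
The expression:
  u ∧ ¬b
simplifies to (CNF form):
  u ∧ ¬b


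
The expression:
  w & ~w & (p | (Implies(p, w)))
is never true.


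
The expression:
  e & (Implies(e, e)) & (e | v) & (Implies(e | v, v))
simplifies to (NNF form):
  e & v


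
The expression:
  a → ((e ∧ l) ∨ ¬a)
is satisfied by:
  {e: True, l: True, a: False}
  {e: True, l: False, a: False}
  {l: True, e: False, a: False}
  {e: False, l: False, a: False}
  {a: True, e: True, l: True}


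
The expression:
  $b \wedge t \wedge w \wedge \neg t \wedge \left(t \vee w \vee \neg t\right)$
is never true.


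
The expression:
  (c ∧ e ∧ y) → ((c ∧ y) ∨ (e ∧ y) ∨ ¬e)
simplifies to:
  True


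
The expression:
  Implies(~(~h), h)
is always true.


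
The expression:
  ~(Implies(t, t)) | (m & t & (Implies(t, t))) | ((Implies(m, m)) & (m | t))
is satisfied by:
  {t: True, m: True}
  {t: True, m: False}
  {m: True, t: False}


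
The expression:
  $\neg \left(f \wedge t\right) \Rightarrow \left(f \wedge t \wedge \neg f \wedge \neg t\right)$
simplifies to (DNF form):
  $f \wedge t$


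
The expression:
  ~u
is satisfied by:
  {u: False}


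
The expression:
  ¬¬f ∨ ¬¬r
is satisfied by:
  {r: True, f: True}
  {r: True, f: False}
  {f: True, r: False}


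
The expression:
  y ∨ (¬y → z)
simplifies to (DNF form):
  y ∨ z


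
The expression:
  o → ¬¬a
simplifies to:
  a ∨ ¬o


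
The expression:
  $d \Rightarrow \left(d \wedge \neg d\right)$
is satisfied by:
  {d: False}


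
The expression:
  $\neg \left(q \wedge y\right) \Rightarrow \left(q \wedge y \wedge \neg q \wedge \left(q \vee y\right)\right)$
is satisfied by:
  {y: True, q: True}


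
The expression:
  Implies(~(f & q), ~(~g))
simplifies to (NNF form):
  g | (f & q)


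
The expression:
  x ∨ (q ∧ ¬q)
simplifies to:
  x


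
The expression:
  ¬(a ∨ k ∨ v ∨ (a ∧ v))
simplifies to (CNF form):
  ¬a ∧ ¬k ∧ ¬v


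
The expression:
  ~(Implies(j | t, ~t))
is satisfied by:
  {t: True}


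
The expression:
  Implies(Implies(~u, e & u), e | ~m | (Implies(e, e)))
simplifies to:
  True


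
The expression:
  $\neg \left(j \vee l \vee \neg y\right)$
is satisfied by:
  {y: True, l: False, j: False}


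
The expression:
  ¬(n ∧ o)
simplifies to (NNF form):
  ¬n ∨ ¬o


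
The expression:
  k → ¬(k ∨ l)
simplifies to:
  ¬k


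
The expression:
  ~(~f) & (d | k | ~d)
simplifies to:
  f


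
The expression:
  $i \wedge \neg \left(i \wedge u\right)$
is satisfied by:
  {i: True, u: False}


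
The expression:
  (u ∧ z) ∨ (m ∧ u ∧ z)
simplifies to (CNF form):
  u ∧ z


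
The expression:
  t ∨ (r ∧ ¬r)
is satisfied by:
  {t: True}


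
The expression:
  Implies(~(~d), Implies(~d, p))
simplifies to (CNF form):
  True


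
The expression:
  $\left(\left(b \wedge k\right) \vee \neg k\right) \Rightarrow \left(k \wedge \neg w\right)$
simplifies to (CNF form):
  $k \wedge \left(\neg b \vee \neg w\right)$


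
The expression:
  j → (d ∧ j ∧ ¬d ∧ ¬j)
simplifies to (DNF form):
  ¬j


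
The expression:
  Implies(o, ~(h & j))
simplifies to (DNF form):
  ~h | ~j | ~o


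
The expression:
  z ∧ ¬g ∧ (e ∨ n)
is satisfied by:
  {z: True, n: True, e: True, g: False}
  {z: True, n: True, g: False, e: False}
  {z: True, e: True, g: False, n: False}


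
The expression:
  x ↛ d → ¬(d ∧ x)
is always true.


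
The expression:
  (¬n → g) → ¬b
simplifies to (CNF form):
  (¬b ∨ ¬g) ∧ (¬b ∨ ¬n)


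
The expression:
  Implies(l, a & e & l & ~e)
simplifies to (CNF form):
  ~l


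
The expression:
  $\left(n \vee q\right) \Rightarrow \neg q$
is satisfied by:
  {q: False}


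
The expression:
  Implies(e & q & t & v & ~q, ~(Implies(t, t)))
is always true.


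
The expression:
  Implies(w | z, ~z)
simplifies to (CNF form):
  ~z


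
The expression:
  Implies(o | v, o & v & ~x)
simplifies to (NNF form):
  (o | ~v) & (v | ~o) & (~v | ~x)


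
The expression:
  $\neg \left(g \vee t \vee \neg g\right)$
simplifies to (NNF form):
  $\text{False}$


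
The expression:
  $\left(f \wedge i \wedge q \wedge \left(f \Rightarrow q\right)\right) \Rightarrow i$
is always true.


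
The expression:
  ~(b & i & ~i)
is always true.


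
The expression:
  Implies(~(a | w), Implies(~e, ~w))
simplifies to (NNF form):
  True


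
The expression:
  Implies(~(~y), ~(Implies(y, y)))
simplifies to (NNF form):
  ~y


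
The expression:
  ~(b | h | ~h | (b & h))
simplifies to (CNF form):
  False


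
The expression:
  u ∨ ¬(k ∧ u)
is always true.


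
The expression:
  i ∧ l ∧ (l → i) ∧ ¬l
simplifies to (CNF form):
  False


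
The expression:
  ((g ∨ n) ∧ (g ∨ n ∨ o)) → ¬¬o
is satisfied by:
  {o: True, n: False, g: False}
  {o: True, g: True, n: False}
  {o: True, n: True, g: False}
  {o: True, g: True, n: True}
  {g: False, n: False, o: False}


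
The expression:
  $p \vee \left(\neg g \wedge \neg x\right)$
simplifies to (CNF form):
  $\left(p \vee \neg g\right) \wedge \left(p \vee \neg x\right)$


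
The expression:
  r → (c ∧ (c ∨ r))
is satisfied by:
  {c: True, r: False}
  {r: False, c: False}
  {r: True, c: True}


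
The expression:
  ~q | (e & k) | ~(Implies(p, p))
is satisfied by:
  {e: True, k: True, q: False}
  {e: True, k: False, q: False}
  {k: True, e: False, q: False}
  {e: False, k: False, q: False}
  {q: True, e: True, k: True}


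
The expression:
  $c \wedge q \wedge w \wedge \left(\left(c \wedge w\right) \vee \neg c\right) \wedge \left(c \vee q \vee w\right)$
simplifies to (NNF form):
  $c \wedge q \wedge w$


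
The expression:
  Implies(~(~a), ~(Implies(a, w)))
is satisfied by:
  {w: False, a: False}
  {a: True, w: False}
  {w: True, a: False}


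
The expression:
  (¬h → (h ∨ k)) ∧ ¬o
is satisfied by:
  {k: True, h: True, o: False}
  {k: True, h: False, o: False}
  {h: True, k: False, o: False}


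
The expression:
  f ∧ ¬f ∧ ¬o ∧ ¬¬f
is never true.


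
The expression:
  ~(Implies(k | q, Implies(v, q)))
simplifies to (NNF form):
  k & v & ~q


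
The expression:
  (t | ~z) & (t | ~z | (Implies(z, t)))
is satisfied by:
  {t: True, z: False}
  {z: False, t: False}
  {z: True, t: True}


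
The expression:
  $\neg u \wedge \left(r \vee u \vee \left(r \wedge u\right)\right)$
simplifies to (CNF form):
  $r \wedge \neg u$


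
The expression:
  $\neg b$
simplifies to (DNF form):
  $\neg b$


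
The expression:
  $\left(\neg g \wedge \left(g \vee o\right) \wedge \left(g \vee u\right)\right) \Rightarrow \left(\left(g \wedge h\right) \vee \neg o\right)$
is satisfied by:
  {g: True, u: False, o: False}
  {u: False, o: False, g: False}
  {o: True, g: True, u: False}
  {o: True, u: False, g: False}
  {g: True, u: True, o: False}
  {u: True, g: False, o: False}
  {o: True, u: True, g: True}


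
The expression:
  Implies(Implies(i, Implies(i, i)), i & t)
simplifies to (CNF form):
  i & t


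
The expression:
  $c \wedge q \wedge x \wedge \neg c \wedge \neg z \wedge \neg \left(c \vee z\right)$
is never true.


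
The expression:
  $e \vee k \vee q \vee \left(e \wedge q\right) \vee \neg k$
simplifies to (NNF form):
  $\text{True}$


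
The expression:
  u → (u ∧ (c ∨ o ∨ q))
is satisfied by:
  {q: True, c: True, o: True, u: False}
  {q: True, c: True, o: False, u: False}
  {q: True, o: True, u: False, c: False}
  {q: True, o: False, u: False, c: False}
  {c: True, o: True, u: False, q: False}
  {c: True, o: False, u: False, q: False}
  {o: True, c: False, u: False, q: False}
  {o: False, c: False, u: False, q: False}
  {q: True, c: True, u: True, o: True}
  {q: True, c: True, u: True, o: False}
  {q: True, u: True, o: True, c: False}
  {q: True, u: True, o: False, c: False}
  {u: True, c: True, o: True, q: False}
  {u: True, c: True, o: False, q: False}
  {u: True, o: True, c: False, q: False}


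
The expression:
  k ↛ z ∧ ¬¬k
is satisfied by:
  {k: True, z: False}
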